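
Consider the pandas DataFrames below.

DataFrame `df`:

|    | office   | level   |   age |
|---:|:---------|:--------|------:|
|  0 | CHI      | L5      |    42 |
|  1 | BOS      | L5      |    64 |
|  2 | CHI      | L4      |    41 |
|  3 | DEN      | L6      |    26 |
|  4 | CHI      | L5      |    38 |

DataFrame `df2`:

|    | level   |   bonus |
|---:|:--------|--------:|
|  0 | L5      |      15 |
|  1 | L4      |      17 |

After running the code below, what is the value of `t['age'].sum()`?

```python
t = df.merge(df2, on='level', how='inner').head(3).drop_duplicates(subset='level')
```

merge on 'level' (how='inner') → 4 rows:
  office level  age  bonus
0    CHI    L5   42     15
1    BOS    L5   64     15
2    CHI    L4   41     17
3    CHI    L5   38     15
take first 3 rows:
  office level  age  bonus
0    CHI    L5   42     15
1    BOS    L5   64     15
2    CHI    L4   41     17
drop duplicate level (keep=first):
  office level  age  bonus
0    CHI    L5   42     15
2    CHI    L4   41     17
Taking the sum of column 'age' gives 83.

83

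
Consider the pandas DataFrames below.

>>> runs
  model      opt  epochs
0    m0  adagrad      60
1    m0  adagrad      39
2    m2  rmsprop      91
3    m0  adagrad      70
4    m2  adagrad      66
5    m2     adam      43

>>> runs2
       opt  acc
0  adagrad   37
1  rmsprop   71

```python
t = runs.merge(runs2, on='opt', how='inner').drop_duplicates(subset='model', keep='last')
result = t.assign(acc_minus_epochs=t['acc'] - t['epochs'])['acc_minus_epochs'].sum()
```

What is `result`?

merge on 'opt' (how='inner') → 5 rows:
  model      opt  epochs  acc
0    m0  adagrad      60   37
1    m0  adagrad      39   37
2    m2  rmsprop      91   71
3    m0  adagrad      70   37
4    m2  adagrad      66   37
drop duplicate model (keep=last):
  model      opt  epochs  acc
3    m0  adagrad      70   37
4    m2  adagrad      66   37
add column acc_minus_epochs = t['acc'] - t['epochs']:
  model      opt  epochs  acc  acc_minus_epochs
3    m0  adagrad      70   37               -33
4    m2  adagrad      66   37               -29
Hence -62.

-62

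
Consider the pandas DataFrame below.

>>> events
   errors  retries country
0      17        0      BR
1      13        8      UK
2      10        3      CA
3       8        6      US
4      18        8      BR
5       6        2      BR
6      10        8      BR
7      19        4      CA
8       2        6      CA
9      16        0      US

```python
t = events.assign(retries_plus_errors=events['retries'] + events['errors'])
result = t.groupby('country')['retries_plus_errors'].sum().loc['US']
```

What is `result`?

add column retries_plus_errors = events['retries'] + events['errors']:
   errors  retries country  retries_plus_errors
0      17        0      BR                   17
1      13        8      UK                   21
2      10        3      CA                   13
3       8        6      US                   14
4      18        8      BR                   26
5       6        2      BR                    8
6      10        8      BR                   18
7      19        4      CA                   23
8       2        6      CA                    8
9      16        0      US                   16
group by country, sum of retries_plus_errors:
country
BR    69
CA    44
UK    21
US    30
Name: retries_plus_errors, dtype: int64
Finally, value at index 'US' = 30.

30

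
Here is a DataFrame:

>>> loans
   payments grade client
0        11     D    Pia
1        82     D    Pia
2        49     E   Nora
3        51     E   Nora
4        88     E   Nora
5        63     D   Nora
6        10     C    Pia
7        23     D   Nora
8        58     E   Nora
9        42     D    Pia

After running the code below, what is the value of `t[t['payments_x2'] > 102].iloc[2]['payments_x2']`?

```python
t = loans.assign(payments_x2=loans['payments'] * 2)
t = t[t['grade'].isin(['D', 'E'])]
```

126

add column payments_x2 = loans['payments'] * 2:
   payments grade client  payments_x2
0        11     D    Pia           22
1        82     D    Pia          164
2        49     E   Nora           98
3        51     E   Nora          102
4        88     E   Nora          176
5        63     D   Nora          126
6        10     C    Pia           20
7        23     D   Nora           46
8        58     E   Nora          116
9        42     D    Pia           84
filter rows where grade in ['D', 'E']:
   payments grade client  payments_x2
0        11     D    Pia           22
1        82     D    Pia          164
2        49     E   Nora           98
3        51     E   Nora          102
4        88     E   Nora          176
5        63     D   Nora          126
7        23     D   Nora           46
8        58     E   Nora          116
9        42     D    Pia           84
filter rows where payments_x2 > 102:
   payments grade client  payments_x2
1        82     D    Pia          164
4        88     E   Nora          176
5        63     D   Nora          126
8        58     E   Nora          116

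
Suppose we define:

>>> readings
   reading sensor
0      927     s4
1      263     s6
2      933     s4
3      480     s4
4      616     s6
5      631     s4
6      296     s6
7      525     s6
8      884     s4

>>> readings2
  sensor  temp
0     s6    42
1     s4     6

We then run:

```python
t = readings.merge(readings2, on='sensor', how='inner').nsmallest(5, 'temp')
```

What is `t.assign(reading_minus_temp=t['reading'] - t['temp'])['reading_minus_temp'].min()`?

merge on 'sensor' (how='inner') → 9 rows:
   reading sensor  temp
0      927     s4     6
1      263     s6    42
2      933     s4     6
3      480     s4     6
4      616     s6    42
5      631     s4     6
6      296     s6    42
7      525     s6    42
8      884     s4     6
take 5 rows with smallest temp:
   reading sensor  temp
0      927     s4     6
2      933     s4     6
3      480     s4     6
5      631     s4     6
8      884     s4     6
add column reading_minus_temp = t['reading'] - t['temp']:
   reading sensor  temp  reading_minus_temp
0      927     s4     6                 921
2      933     s4     6                 927
3      480     s4     6                 474
5      631     s4     6                 625
8      884     s4     6                 878

474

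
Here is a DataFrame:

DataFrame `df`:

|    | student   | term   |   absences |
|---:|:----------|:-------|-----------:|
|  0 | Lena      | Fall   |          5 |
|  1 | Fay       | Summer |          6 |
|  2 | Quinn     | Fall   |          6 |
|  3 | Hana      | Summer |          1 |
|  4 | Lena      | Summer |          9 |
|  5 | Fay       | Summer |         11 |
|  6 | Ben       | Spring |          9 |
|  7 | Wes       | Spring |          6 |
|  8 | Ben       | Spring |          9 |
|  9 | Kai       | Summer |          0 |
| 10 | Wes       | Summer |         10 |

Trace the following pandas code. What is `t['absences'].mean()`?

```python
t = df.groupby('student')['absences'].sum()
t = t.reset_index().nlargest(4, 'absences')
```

group by student, sum of absences:
student
Ben      18
Fay      17
Hana      1
Kai       0
Lena     14
Quinn     6
Wes      16
Name: absences, dtype: int64
reset_index():
  student  absences
0     Ben        18
1     Fay        17
2    Hana         1
3     Kai         0
4    Lena        14
5   Quinn         6
6     Wes        16
take 4 rows with largest absences:
  student  absences
0     Ben        18
1     Fay        17
6     Wes        16
4    Lena        14

16.25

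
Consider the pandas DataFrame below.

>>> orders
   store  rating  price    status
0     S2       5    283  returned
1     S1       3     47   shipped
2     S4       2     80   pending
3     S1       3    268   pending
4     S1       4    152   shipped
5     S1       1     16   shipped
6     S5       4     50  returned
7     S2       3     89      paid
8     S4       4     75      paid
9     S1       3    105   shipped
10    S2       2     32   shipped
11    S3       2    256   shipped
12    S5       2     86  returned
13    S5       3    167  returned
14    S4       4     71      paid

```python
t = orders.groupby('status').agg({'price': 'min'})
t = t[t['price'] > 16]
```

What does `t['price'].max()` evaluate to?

80

group by status, min of price:
          price
status         
paid         71
pending      80
returned     50
shipped      16
filter rows where price > 16:
          price
status         
paid         71
pending      80
returned     50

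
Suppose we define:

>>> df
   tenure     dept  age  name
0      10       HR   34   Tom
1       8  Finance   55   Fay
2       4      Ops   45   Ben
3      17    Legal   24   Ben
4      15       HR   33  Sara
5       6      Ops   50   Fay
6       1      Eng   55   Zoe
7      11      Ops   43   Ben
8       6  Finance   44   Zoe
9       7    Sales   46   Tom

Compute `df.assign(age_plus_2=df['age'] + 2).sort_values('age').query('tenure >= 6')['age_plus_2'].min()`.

add column age_plus_2 = df['age'] + 2:
   tenure     dept  age  name  age_plus_2
0      10       HR   34   Tom          36
1       8  Finance   55   Fay          57
2       4      Ops   45   Ben          47
3      17    Legal   24   Ben          26
4      15       HR   33  Sara          35
5       6      Ops   50   Fay          52
6       1      Eng   55   Zoe          57
7      11      Ops   43   Ben          45
8       6  Finance   44   Zoe          46
9       7    Sales   46   Tom          48
sort by age:
   tenure     dept  age  name  age_plus_2
3      17    Legal   24   Ben          26
4      15       HR   33  Sara          35
0      10       HR   34   Tom          36
7      11      Ops   43   Ben          45
8       6  Finance   44   Zoe          46
2       4      Ops   45   Ben          47
9       7    Sales   46   Tom          48
5       6      Ops   50   Fay          52
1       8  Finance   55   Fay          57
6       1      Eng   55   Zoe          57
filter rows where tenure >= 6:
   tenure     dept  age  name  age_plus_2
3      17    Legal   24   Ben          26
4      15       HR   33  Sara          35
0      10       HR   34   Tom          36
7      11      Ops   43   Ben          45
8       6  Finance   44   Zoe          46
9       7    Sales   46   Tom          48
5       6      Ops   50   Fay          52
1       8  Finance   55   Fay          57
Finally, min of column 'age_plus_2' = 26.

26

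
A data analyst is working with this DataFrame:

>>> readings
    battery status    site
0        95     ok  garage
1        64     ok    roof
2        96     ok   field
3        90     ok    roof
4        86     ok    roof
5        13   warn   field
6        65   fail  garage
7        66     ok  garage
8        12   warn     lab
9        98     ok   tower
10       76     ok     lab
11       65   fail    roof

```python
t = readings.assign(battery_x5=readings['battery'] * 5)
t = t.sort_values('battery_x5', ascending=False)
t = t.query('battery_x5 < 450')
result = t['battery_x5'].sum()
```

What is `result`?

add column battery_x5 = readings['battery'] * 5:
    battery status    site  battery_x5
0        95     ok  garage         475
1        64     ok    roof         320
2        96     ok   field         480
3        90     ok    roof         450
4        86     ok    roof         430
5        13   warn   field          65
6        65   fail  garage         325
7        66     ok  garage         330
8        12   warn     lab          60
9        98     ok   tower         490
10       76     ok     lab         380
11       65   fail    roof         325
sort by battery_x5 descending:
    battery status    site  battery_x5
9        98     ok   tower         490
2        96     ok   field         480
0        95     ok  garage         475
3        90     ok    roof         450
4        86     ok    roof         430
10       76     ok     lab         380
7        66     ok  garage         330
6        65   fail  garage         325
11       65   fail    roof         325
1        64     ok    roof         320
5        13   warn   field          65
8        12   warn     lab          60
filter rows where battery_x5 < 450:
    battery status    site  battery_x5
4        86     ok    roof         430
10       76     ok     lab         380
7        66     ok  garage         330
6        65   fail  garage         325
11       65   fail    roof         325
1        64     ok    roof         320
5        13   warn   field          65
8        12   warn     lab          60
The sum of column 'battery_x5' is 2235.

2235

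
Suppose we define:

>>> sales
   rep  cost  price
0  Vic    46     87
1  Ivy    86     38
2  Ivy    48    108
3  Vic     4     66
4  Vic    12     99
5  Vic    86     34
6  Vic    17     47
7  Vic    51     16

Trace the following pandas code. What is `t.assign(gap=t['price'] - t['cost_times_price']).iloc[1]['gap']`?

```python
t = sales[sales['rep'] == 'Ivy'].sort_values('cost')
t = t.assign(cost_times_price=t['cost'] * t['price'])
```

filter rows where rep == 'Ivy':
   rep  cost  price
1  Ivy    86     38
2  Ivy    48    108
sort by cost:
   rep  cost  price
2  Ivy    48    108
1  Ivy    86     38
add column cost_times_price = t['cost'] * t['price']:
   rep  cost  price  cost_times_price
2  Ivy    48    108              5184
1  Ivy    86     38              3268
add column gap = t['price'] - t['cost_times_price']:
   rep  cost  price  cost_times_price   gap
2  Ivy    48    108              5184 -5076
1  Ivy    86     38              3268 -3230
Then the value at position 1, column 'gap': -3230

-3230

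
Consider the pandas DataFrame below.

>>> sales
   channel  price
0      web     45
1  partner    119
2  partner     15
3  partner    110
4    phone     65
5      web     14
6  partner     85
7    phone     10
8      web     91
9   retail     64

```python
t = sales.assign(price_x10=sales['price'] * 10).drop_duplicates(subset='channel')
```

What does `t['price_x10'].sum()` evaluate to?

2930

add column price_x10 = sales['price'] * 10:
   channel  price  price_x10
0      web     45        450
1  partner    119       1190
2  partner     15        150
3  partner    110       1100
4    phone     65        650
5      web     14        140
6  partner     85        850
7    phone     10        100
8      web     91        910
9   retail     64        640
drop duplicate channel (keep=first):
   channel  price  price_x10
0      web     45        450
1  partner    119       1190
4    phone     65        650
9   retail     64        640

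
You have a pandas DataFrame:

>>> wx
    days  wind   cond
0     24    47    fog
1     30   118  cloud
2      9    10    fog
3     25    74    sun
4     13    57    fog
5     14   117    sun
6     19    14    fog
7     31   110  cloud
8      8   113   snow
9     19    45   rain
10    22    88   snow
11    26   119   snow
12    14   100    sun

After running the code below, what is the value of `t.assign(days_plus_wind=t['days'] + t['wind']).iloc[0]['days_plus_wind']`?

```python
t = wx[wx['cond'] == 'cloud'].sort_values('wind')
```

141

filter rows where cond == 'cloud':
   days  wind   cond
1    30   118  cloud
7    31   110  cloud
sort by wind:
   days  wind   cond
7    31   110  cloud
1    30   118  cloud
add column days_plus_wind = t['days'] + t['wind']:
   days  wind   cond  days_plus_wind
7    31   110  cloud             141
1    30   118  cloud             148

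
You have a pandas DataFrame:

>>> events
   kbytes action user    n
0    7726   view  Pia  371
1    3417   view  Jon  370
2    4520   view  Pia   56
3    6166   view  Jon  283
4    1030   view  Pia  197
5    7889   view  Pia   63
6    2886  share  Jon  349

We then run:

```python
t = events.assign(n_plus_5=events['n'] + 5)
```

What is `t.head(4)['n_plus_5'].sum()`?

1100

add column n_plus_5 = events['n'] + 5:
   kbytes action user    n  n_plus_5
0    7726   view  Pia  371       376
1    3417   view  Jon  370       375
2    4520   view  Pia   56        61
3    6166   view  Jon  283       288
4    1030   view  Pia  197       202
5    7889   view  Pia   63        68
6    2886  share  Jon  349       354
take first 4 rows:
   kbytes action user    n  n_plus_5
0    7726   view  Pia  371       376
1    3417   view  Jon  370       375
2    4520   view  Pia   56        61
3    6166   view  Jon  283       288
Taking the sum of column 'n_plus_5' gives 1100.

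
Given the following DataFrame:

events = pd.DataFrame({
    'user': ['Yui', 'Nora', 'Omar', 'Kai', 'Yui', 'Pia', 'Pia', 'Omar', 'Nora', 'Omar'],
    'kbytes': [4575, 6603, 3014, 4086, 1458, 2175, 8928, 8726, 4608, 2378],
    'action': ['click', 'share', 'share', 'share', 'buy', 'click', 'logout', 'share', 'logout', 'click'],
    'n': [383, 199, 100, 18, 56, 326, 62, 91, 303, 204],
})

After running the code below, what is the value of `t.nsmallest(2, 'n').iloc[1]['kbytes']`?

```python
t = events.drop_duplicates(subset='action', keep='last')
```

8726

drop duplicate action (keep=last):
   user  kbytes  action    n
4   Yui    1458     buy   56
7  Omar    8726   share   91
8  Nora    4608  logout  303
9  Omar    2378   click  204
take 2 rows with smallest n:
   user  kbytes action   n
4   Yui    1458    buy  56
7  Omar    8726  share  91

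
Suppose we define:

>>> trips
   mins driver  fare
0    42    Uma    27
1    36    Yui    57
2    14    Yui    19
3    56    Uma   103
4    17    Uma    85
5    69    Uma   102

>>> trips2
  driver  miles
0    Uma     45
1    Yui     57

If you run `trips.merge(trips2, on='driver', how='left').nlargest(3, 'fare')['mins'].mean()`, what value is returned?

merge on 'driver' (how='left') → 6 rows:
   mins driver  fare  miles
0    42    Uma    27     45
1    36    Yui    57     57
2    14    Yui    19     57
3    56    Uma   103     45
4    17    Uma    85     45
5    69    Uma   102     45
take 3 rows with largest fare:
   mins driver  fare  miles
3    56    Uma   103     45
5    69    Uma   102     45
4    17    Uma    85     45
mean of column 'mins' → 47.3333333333

47.3333333333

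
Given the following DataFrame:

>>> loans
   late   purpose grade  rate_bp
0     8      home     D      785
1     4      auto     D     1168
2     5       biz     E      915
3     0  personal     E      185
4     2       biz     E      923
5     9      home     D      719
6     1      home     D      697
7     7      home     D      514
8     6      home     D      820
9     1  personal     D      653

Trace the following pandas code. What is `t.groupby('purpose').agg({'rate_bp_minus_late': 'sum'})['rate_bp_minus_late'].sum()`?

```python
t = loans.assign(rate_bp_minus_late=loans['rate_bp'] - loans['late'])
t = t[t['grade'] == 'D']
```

add column rate_bp_minus_late = loans['rate_bp'] - loans['late']:
   late   purpose grade  rate_bp  rate_bp_minus_late
0     8      home     D      785                 777
1     4      auto     D     1168                1164
2     5       biz     E      915                 910
3     0  personal     E      185                 185
4     2       biz     E      923                 921
5     9      home     D      719                 710
6     1      home     D      697                 696
7     7      home     D      514                 507
8     6      home     D      820                 814
9     1  personal     D      653                 652
filter rows where grade == 'D':
   late   purpose grade  rate_bp  rate_bp_minus_late
0     8      home     D      785                 777
1     4      auto     D     1168                1164
5     9      home     D      719                 710
6     1      home     D      697                 696
7     7      home     D      514                 507
8     6      home     D      820                 814
9     1  personal     D      653                 652
group by purpose, sum of rate_bp_minus_late:
          rate_bp_minus_late
purpose                     
auto                    1164
home                    3504
personal                 652

5320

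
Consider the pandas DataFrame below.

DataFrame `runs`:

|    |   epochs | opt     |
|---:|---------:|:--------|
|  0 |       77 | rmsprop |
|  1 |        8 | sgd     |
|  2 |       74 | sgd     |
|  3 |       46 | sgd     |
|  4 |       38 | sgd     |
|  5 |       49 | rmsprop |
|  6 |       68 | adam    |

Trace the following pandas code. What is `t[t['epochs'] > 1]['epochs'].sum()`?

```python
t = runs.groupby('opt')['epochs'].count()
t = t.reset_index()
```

group by opt, count of epochs:
opt
adam       1
rmsprop    2
sgd        4
Name: epochs, dtype: int64
reset_index():
       opt  epochs
0     adam       1
1  rmsprop       2
2      sgd       4
filter rows where epochs > 1:
       opt  epochs
1  rmsprop       2
2      sgd       4
Hence 6.

6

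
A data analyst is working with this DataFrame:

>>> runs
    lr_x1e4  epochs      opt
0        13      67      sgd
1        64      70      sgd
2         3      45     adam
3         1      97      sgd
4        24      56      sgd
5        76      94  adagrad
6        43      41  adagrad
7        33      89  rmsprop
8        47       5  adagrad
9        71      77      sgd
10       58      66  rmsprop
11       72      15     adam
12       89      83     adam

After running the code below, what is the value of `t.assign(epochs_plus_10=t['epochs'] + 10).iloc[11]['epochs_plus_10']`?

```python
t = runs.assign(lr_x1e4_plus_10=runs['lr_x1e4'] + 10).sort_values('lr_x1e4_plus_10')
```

add column lr_x1e4_plus_10 = runs['lr_x1e4'] + 10:
    lr_x1e4  epochs      opt  lr_x1e4_plus_10
0        13      67      sgd               23
1        64      70      sgd               74
2         3      45     adam               13
3         1      97      sgd               11
4        24      56      sgd               34
5        76      94  adagrad               86
6        43      41  adagrad               53
7        33      89  rmsprop               43
8        47       5  adagrad               57
9        71      77      sgd               81
10       58      66  rmsprop               68
11       72      15     adam               82
12       89      83     adam               99
sort by lr_x1e4_plus_10:
    lr_x1e4  epochs      opt  lr_x1e4_plus_10
3         1      97      sgd               11
2         3      45     adam               13
0        13      67      sgd               23
4        24      56      sgd               34
7        33      89  rmsprop               43
6        43      41  adagrad               53
8        47       5  adagrad               57
10       58      66  rmsprop               68
1        64      70      sgd               74
9        71      77      sgd               81
11       72      15     adam               82
5        76      94  adagrad               86
12       89      83     adam               99
add column epochs_plus_10 = t['epochs'] + 10:
    lr_x1e4  epochs      opt  lr_x1e4_plus_10  epochs_plus_10
3         1      97      sgd               11             107
2         3      45     adam               13              55
0        13      67      sgd               23              77
4        24      56      sgd               34              66
7        33      89  rmsprop               43              99
6        43      41  adagrad               53              51
8        47       5  adagrad               57              15
10       58      66  rmsprop               68              76
1        64      70      sgd               74              80
9        71      77      sgd               81              87
11       72      15     adam               82              25
5        76      94  adagrad               86             104
12       89      83     adam               99              93
value at position 11, column 'epochs_plus_10' → 104

104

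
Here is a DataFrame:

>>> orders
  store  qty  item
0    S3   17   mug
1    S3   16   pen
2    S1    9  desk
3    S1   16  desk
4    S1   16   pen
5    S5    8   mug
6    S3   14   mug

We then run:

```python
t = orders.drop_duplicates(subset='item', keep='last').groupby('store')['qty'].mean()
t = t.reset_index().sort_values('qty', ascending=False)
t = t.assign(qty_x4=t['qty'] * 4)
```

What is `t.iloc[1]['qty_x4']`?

56.0

drop duplicate item (keep=last):
  store  qty  item
3    S1   16  desk
4    S1   16   pen
6    S3   14   mug
group by store, mean of qty:
store
S1    16.0
S3    14.0
Name: qty, dtype: float64
reset_index():
  store   qty
0    S1  16.0
1    S3  14.0
sort by qty descending:
  store   qty
0    S1  16.0
1    S3  14.0
add column qty_x4 = t['qty'] * 4:
  store   qty  qty_x4
0    S1  16.0    64.0
1    S3  14.0    56.0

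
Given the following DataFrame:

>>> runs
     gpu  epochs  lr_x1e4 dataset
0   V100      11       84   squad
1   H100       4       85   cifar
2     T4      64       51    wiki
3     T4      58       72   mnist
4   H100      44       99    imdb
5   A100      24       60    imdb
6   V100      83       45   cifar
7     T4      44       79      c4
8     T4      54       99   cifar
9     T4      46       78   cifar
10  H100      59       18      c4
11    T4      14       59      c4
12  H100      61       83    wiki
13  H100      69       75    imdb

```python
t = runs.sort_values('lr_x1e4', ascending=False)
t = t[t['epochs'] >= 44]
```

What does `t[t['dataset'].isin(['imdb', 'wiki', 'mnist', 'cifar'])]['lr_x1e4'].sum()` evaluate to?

602

sort by lr_x1e4 descending:
     gpu  epochs  lr_x1e4 dataset
4   H100      44       99    imdb
8     T4      54       99   cifar
1   H100       4       85   cifar
0   V100      11       84   squad
12  H100      61       83    wiki
7     T4      44       79      c4
9     T4      46       78   cifar
13  H100      69       75    imdb
3     T4      58       72   mnist
5   A100      24       60    imdb
11    T4      14       59      c4
2     T4      64       51    wiki
6   V100      83       45   cifar
10  H100      59       18      c4
filter rows where epochs >= 44:
     gpu  epochs  lr_x1e4 dataset
4   H100      44       99    imdb
8     T4      54       99   cifar
12  H100      61       83    wiki
7     T4      44       79      c4
9     T4      46       78   cifar
13  H100      69       75    imdb
3     T4      58       72   mnist
2     T4      64       51    wiki
6   V100      83       45   cifar
10  H100      59       18      c4
filter rows where dataset in ['imdb', 'wiki', 'mnist', 'cifar']:
     gpu  epochs  lr_x1e4 dataset
4   H100      44       99    imdb
8     T4      54       99   cifar
12  H100      61       83    wiki
9     T4      46       78   cifar
13  H100      69       75    imdb
3     T4      58       72   mnist
2     T4      64       51    wiki
6   V100      83       45   cifar
Reading off the sum of column 'lr_x1e4', we get 602.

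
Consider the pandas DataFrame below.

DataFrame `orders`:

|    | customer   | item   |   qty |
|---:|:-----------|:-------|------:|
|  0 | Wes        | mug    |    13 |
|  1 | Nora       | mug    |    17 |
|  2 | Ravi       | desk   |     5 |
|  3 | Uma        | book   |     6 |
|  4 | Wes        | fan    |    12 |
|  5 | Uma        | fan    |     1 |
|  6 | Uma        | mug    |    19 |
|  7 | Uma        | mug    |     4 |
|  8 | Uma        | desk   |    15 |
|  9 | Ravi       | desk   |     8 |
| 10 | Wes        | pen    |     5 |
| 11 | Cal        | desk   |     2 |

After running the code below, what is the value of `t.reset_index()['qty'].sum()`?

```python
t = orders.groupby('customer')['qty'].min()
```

group by customer, min of qty:
customer
Cal      2
Nora    17
Ravi     5
Uma      1
Wes      5
Name: qty, dtype: int64
reset_index():
  customer  qty
0      Cal    2
1     Nora   17
2     Ravi    5
3      Uma    1
4      Wes    5
Hence 30.

30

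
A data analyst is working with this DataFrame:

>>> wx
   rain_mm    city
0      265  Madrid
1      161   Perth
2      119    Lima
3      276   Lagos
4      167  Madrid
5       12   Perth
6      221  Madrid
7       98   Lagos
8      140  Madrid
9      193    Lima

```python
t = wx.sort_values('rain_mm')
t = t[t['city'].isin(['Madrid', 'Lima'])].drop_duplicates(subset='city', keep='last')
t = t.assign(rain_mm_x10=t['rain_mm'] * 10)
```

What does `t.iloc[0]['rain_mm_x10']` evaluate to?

1930

sort by rain_mm:
   rain_mm    city
5       12   Perth
7       98   Lagos
2      119    Lima
8      140  Madrid
1      161   Perth
4      167  Madrid
9      193    Lima
6      221  Madrid
0      265  Madrid
3      276   Lagos
filter rows where city in ['Madrid', 'Lima']:
   rain_mm    city
2      119    Lima
8      140  Madrid
4      167  Madrid
9      193    Lima
6      221  Madrid
0      265  Madrid
drop duplicate city (keep=last):
   rain_mm    city
9      193    Lima
0      265  Madrid
add column rain_mm_x10 = t['rain_mm'] * 10:
   rain_mm    city  rain_mm_x10
9      193    Lima         1930
0      265  Madrid         2650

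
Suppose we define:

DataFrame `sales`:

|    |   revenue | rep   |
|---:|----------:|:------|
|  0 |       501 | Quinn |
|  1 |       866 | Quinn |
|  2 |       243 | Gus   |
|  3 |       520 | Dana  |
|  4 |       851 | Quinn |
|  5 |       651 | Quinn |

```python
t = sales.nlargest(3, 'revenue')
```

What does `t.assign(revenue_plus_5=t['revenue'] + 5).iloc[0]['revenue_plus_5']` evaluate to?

take 3 rows with largest revenue:
   revenue    rep
1      866  Quinn
4      851  Quinn
5      651  Quinn
add column revenue_plus_5 = t['revenue'] + 5:
   revenue    rep  revenue_plus_5
1      866  Quinn             871
4      851  Quinn             856
5      651  Quinn             656

871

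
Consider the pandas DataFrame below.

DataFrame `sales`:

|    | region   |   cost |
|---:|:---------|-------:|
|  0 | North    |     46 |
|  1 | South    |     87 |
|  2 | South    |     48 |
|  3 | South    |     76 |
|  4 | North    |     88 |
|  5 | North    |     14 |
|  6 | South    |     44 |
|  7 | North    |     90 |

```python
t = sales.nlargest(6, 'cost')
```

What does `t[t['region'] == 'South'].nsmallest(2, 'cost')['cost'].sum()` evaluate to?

124

take 6 rows with largest cost:
  region  cost
7  North    90
4  North    88
1  South    87
3  South    76
2  South    48
0  North    46
filter rows where region == 'South':
  region  cost
1  South    87
3  South    76
2  South    48
take 2 rows with smallest cost:
  region  cost
2  South    48
3  South    76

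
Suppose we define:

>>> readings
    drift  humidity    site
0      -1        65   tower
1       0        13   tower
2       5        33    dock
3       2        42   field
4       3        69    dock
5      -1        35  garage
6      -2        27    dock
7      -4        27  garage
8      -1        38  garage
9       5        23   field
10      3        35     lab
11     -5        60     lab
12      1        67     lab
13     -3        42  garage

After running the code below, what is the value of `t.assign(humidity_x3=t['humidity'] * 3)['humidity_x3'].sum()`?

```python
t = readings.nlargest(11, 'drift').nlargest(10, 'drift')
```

1260

take 11 rows with largest drift:
    drift  humidity    site
2       5        33    dock
9       5        23   field
4       3        69    dock
10      3        35     lab
3       2        42   field
12      1        67     lab
1       0        13   tower
0      -1        65   tower
5      -1        35  garage
8      -1        38  garage
6      -2        27    dock
take 10 rows with largest drift:
    drift  humidity    site
2       5        33    dock
9       5        23   field
4       3        69    dock
10      3        35     lab
3       2        42   field
12      1        67     lab
1       0        13   tower
0      -1        65   tower
5      -1        35  garage
8      -1        38  garage
add column humidity_x3 = t['humidity'] * 3:
    drift  humidity    site  humidity_x3
2       5        33    dock           99
9       5        23   field           69
4       3        69    dock          207
10      3        35     lab          105
3       2        42   field          126
12      1        67     lab          201
1       0        13   tower           39
0      -1        65   tower          195
5      -1        35  garage          105
8      -1        38  garage          114
Taking the sum of column 'humidity_x3' gives 1260.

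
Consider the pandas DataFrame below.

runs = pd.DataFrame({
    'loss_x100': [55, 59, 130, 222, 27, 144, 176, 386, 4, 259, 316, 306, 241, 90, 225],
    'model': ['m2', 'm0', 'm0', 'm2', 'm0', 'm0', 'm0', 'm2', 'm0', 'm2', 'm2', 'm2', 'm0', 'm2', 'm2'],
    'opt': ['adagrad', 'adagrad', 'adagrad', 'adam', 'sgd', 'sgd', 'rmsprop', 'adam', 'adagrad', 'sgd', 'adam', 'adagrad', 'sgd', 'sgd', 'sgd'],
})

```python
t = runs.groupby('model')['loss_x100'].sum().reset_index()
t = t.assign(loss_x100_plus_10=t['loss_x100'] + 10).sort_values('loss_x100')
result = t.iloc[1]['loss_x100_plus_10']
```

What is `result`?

group by model, sum of loss_x100:
model
m0     781
m2    1859
Name: loss_x100, dtype: int64
reset_index():
  model  loss_x100
0    m0        781
1    m2       1859
add column loss_x100_plus_10 = t['loss_x100'] + 10:
  model  loss_x100  loss_x100_plus_10
0    m0        781                791
1    m2       1859               1869
sort by loss_x100:
  model  loss_x100  loss_x100_plus_10
0    m0        781                791
1    m2       1859               1869
Hence 1869.

1869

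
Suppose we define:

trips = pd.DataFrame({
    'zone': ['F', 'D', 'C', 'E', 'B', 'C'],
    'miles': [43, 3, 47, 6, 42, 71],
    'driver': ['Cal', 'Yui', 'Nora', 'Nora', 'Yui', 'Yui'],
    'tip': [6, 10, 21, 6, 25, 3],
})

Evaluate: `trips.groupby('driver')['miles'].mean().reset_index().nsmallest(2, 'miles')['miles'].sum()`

65.1666666667

group by driver, mean of miles:
driver
Cal     43.000000
Nora    26.500000
Yui     38.666667
Name: miles, dtype: float64
reset_index():
  driver      miles
0    Cal  43.000000
1   Nora  26.500000
2    Yui  38.666667
take 2 rows with smallest miles:
  driver      miles
1   Nora  26.500000
2    Yui  38.666667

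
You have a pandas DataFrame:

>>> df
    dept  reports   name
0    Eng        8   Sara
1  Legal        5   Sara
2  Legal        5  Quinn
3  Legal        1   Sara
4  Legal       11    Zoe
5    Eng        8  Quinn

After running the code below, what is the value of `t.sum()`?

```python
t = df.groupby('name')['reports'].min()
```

group by name, min of reports:
name
Quinn     5
Sara      1
Zoe      11
Name: reports, dtype: int64
So sum() = 17.

17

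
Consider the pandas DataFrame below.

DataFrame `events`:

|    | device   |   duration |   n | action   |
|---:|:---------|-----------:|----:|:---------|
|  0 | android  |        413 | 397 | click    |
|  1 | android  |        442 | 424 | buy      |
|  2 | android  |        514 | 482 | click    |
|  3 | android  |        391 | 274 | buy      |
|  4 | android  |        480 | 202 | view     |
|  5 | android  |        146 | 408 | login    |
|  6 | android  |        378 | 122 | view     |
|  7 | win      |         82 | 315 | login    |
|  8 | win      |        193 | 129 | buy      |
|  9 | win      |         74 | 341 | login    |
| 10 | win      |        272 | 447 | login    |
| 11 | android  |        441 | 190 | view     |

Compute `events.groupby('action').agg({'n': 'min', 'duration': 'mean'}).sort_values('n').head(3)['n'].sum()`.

group by action: min(n), mean(duration):
          n  duration
action               
buy     129     342.0
click   397     463.5
login   315     143.5
view    122     433.0
sort by n:
          n  duration
action               
view    122     433.0
buy     129     342.0
login   315     143.5
click   397     463.5
take first 3 rows:
          n  duration
action               
view    122     433.0
buy     129     342.0
login   315     143.5
Finally, sum of column 'n' = 566.

566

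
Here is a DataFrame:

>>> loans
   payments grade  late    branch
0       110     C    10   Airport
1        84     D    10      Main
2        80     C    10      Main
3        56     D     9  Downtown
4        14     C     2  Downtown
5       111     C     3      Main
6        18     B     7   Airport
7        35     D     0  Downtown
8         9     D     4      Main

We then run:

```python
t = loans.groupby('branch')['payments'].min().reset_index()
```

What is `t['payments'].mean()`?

group by branch, min of payments:
branch
Airport     18
Downtown    14
Main         9
Name: payments, dtype: int64
reset_index():
     branch  payments
0   Airport        18
1  Downtown        14
2      Main         9
Then the mean of column 'payments': 13.6666666667

13.6666666667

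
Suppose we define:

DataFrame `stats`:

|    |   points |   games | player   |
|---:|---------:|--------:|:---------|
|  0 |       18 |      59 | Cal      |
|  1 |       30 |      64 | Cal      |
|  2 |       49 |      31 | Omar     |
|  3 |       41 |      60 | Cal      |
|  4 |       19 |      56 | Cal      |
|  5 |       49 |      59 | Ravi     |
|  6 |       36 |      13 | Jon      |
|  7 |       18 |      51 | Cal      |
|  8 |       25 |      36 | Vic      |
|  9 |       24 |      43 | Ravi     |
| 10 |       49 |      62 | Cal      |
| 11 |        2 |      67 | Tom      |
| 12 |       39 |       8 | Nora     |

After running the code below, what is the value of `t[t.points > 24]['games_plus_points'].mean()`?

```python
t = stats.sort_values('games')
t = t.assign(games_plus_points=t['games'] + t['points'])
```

sort by games:
    points  games player
12      39      8   Nora
6       36     13    Jon
2       49     31   Omar
8       25     36    Vic
9       24     43   Ravi
7       18     51    Cal
4       19     56    Cal
0       18     59    Cal
5       49     59   Ravi
3       41     60    Cal
10      49     62    Cal
1       30     64    Cal
11       2     67    Tom
add column games_plus_points = t['games'] + t['points']:
    points  games player  games_plus_points
12      39      8   Nora                 47
6       36     13    Jon                 49
2       49     31   Omar                 80
8       25     36    Vic                 61
9       24     43   Ravi                 67
7       18     51    Cal                 69
4       19     56    Cal                 75
0       18     59    Cal                 77
5       49     59   Ravi                108
3       41     60    Cal                101
10      49     62    Cal                111
1       30     64    Cal                 94
11       2     67    Tom                 69
filter rows where points > 24:
    points  games player  games_plus_points
12      39      8   Nora                 47
6       36     13    Jon                 49
2       49     31   Omar                 80
8       25     36    Vic                 61
5       49     59   Ravi                108
3       41     60    Cal                101
10      49     62    Cal                111
1       30     64    Cal                 94
Finally, mean of column 'games_plus_points' = 81.375.

81.375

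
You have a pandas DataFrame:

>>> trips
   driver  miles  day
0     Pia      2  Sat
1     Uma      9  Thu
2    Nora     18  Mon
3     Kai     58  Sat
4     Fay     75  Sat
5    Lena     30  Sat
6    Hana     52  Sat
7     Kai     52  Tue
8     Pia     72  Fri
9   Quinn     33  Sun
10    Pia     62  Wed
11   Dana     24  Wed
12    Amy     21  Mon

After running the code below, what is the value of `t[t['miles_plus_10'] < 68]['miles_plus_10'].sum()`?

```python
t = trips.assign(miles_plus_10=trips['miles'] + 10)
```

331

add column miles_plus_10 = trips['miles'] + 10:
   driver  miles  day  miles_plus_10
0     Pia      2  Sat             12
1     Uma      9  Thu             19
2    Nora     18  Mon             28
3     Kai     58  Sat             68
4     Fay     75  Sat             85
5    Lena     30  Sat             40
6    Hana     52  Sat             62
7     Kai     52  Tue             62
8     Pia     72  Fri             82
9   Quinn     33  Sun             43
10    Pia     62  Wed             72
11   Dana     24  Wed             34
12    Amy     21  Mon             31
filter rows where miles_plus_10 < 68:
   driver  miles  day  miles_plus_10
0     Pia      2  Sat             12
1     Uma      9  Thu             19
2    Nora     18  Mon             28
5    Lena     30  Sat             40
6    Hana     52  Sat             62
7     Kai     52  Tue             62
9   Quinn     33  Sun             43
11   Dana     24  Wed             34
12    Amy     21  Mon             31
Reading off the sum of column 'miles_plus_10', we get 331.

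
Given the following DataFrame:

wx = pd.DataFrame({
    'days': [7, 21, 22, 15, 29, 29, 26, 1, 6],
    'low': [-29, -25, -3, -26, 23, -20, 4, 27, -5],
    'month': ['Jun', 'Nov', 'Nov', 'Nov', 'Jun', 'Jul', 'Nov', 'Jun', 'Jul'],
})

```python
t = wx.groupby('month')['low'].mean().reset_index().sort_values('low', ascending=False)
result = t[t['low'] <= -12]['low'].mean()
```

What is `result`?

-12.5

group by month, mean of low:
month
Jul   -12.5
Jun     7.0
Nov   -12.5
Name: low, dtype: float64
reset_index():
  month   low
0   Jul -12.5
1   Jun   7.0
2   Nov -12.5
sort by low descending:
  month   low
1   Jun   7.0
0   Jul -12.5
2   Nov -12.5
filter rows where low <= -12:
  month   low
0   Jul -12.5
2   Nov -12.5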